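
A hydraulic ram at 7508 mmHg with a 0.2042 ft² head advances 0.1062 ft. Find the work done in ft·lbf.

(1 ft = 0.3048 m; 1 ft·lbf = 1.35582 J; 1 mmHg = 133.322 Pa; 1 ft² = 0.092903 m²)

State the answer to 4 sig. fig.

453.4 ft·lbf

7508 mmHg → 1.00098×10⁶ Pa
0.2042 ft² → 0.0189708 m²
F = P × A = 1.00098×10⁶ × 0.0189708 = 18989.4 N
0.1062 ft → 0.0323698 m
W = F × d = 18989.4 × 0.0323698 = 614.683 J
In ft·lbf: 614.683 / 1.35582 = 453.366 ft·lbf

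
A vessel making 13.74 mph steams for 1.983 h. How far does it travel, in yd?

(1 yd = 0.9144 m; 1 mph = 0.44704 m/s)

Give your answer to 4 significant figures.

4.795×10⁴ yd

13.74 mph × 0.44704 → 6.14233 m/s
1.983 h × 3600 → 7138.8 s
d = v × t = 6.14233 m/s × 7138.8 s = 43848.9 m
43848.9 m ÷ (0.9144 m/yd) = 47953.7 yd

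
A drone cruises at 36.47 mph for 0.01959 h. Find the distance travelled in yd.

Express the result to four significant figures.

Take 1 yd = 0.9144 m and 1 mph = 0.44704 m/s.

1257 yd

36.47 mph × 0.44704 → 16.3035 m/s
0.01959 h × 3600 → 70.524 s
d = v × t = 16.3035 m/s × 70.524 s = 1149.79 m
1149.79 m ÷ (0.9144 m/yd) = 1257.43 yd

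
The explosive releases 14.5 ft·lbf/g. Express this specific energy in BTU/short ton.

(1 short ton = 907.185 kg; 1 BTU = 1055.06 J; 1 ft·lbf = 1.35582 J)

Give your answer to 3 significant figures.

1.69×10⁴ BTU/short ton

14.5 ft·lbf/g × 1.35582 J/ft·lbf ÷ 0.001 kg/g = 19659.4 J/kg
19659.4 J/kg ÷ 1055.06 J/BTU × 907.185 kg/short ton = 16904 BTU/short ton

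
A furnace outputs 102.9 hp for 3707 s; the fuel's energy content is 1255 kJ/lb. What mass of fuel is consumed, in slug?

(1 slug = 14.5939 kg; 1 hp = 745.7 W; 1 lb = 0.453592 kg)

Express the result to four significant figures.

7.045 slug

102.9 hp → 76732.5 W
E = P × t = 76732.5 × 3707 = 2.84447×10⁸ J
1255 kJ/lb → 2.7668×10⁶ J/kg
m = E / e_s = 2.84447×10⁸ / 2.7668×10⁶ = 102.807 kg
In slug: 102.807 / 14.5939 = 7.04452 slug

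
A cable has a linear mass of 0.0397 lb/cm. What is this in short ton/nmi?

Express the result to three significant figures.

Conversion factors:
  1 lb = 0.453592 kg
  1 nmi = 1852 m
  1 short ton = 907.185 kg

0.0397 lb/cm × 0.453592 kg/lb ÷ 0.01 m/cm = 1.80076 kg/m
1.80076 kg/m ÷ 907.185 kg/short ton × 1852 m/nmi = 3.67622 short ton/nmi

3.68 short ton/nmi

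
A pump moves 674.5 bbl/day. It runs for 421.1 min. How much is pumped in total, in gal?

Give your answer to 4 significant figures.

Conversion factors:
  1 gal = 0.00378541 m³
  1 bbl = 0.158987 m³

8284 gal

674.5 bbl/day → 0.00124117 m³/s
421.1 min → 25266 s
V = Q × t = 0.00124117 × 25266 = 31.3594 m³
In gal: 31.3594 / 0.00378541 = 8284.28 gal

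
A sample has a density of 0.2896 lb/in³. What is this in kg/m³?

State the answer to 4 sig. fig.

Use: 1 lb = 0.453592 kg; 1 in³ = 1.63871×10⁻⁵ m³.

8016 kg/m³

0.2896 lb/in³ × 0.453592 kg/lb ÷ 1.63871×10⁻⁵ m³/in³ = 8016.08 kg/m³
8016.08 kg/m³  = 8016.08 kg/m³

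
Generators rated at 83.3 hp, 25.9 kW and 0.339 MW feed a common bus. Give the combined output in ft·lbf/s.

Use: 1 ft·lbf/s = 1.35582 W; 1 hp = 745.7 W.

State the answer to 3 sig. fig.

83.3 hp × 745.7 = 62116.8 W
25.9 kW × 1000 = 25900 W
0.339 MW × 1000000 = 339000 W
Combined: 62116.8 + 25900 + 339000 = 427017 W
In ft·lbf/s: 427017 / 1.35582 = 314951 ft·lbf/s

3.15×10⁵ ft·lbf/s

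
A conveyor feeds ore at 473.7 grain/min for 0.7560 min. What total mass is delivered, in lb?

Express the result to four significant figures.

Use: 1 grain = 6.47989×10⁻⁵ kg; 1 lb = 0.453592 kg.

0.05116 lb

473.7 grain/min → 5.11587×10⁻⁴ kg/s
0.7560 min → 45.36 s
m = ṁ × t = 5.11587×10⁻⁴ × 45.36 = 0.0232056 kg
In lb: 0.0232056 / 0.453592 = 0.0511596 lb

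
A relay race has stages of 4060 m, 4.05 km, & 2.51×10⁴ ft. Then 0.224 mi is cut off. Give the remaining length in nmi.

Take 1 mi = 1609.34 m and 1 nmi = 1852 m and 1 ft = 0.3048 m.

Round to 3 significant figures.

8.32 nmi

4060 m (already m)
4.05 km × 1000 → 4050 m
2.51×10⁴ ft × 0.3048 → 7650.48 m
0.224 mi × 1609.34 → 360.492 m
Result: 4060 + 4050 + 7650.48 − 360.492 = 15400 m
In nmi: 15400 / 1852 = 8.31533 nmi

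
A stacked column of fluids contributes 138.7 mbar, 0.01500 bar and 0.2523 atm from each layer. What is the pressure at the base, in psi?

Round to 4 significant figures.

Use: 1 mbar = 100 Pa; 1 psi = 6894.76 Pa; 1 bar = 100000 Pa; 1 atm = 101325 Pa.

138.7 mbar × 100 → 13870 Pa
0.01500 bar × 100000 → 1500 Pa
0.2523 atm × 101325 → 25564.3 Pa
Combined: 13870 + 1500 + 25564.3 = 40934.3 Pa
In psi: 40934.3 / 6894.76 = 5.93702 psi

5.937 psi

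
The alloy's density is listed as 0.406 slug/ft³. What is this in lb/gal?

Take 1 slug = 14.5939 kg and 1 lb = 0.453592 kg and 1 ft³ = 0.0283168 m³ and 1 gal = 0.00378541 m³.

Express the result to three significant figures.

0.406 slug/ft³ × 14.5939 kg/slug ÷ 0.0283168 m³/ft³ = 209.244 kg/m³
209.244 kg/m³ ÷ 0.453592 kg/lb × 0.00378541 m³/gal = 1.74623 lb/gal

1.75 lb/gal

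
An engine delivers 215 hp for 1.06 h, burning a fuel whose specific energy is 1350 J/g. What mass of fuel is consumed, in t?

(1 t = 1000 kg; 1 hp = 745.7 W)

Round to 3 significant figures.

0.453 t

215 hp → 160326 W
1.06 h → 3816 s
E = P × t = 160326 × 3816 = 6.11804×10⁸ J
1350 J/g → 1.35×10⁶ J/kg
m = E / e_s = 6.11804×10⁸ / 1.35×10⁶ = 453.188 kg
In t: 453.188 / 1000 = 0.453188 t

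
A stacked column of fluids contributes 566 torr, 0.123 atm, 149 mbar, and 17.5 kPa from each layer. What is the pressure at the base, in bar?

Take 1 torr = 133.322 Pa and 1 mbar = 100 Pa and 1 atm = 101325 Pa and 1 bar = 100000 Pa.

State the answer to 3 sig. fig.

566 torr × 133.322 = 75460.3 Pa
0.123 atm × 101325 = 12463 Pa
149 mbar × 100 = 14900 Pa
17.5 kPa × 1000 = 17500 Pa
Total: 75460.3 + 12463 + 14900 + 17500 = 120323 Pa
In bar: 120323 / 100000 = 1.20323 bar

1.20 bar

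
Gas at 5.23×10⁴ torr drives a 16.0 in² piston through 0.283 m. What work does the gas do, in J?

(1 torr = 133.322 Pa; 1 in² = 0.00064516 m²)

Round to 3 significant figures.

2.04×10⁴ J

5.23×10⁴ torr → 6.97274×10⁶ Pa
16.0 in² → 0.0103226 m²
F = P × A = 6.97274×10⁶ × 0.0103226 = 71976.8 N
W = F × d = 71976.8 × 0.283 = 20369.4 J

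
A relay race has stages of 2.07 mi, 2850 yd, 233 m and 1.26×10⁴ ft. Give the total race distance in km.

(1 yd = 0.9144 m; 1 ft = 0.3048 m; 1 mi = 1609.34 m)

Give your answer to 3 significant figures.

10.0 km

2.07 mi × 1609.34 → 3331.33 m
2850 yd × 0.9144 → 2606.04 m
233 m (already m)
1.26×10⁴ ft × 0.3048 → 3840.48 m
Combined: 3331.33 + 2606.04 + 233 + 3840.48 = 10010.8 m
In km: 10010.8 / 1000 = 10.0108 km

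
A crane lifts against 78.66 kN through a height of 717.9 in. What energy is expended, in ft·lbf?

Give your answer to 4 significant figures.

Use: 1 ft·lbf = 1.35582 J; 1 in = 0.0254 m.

1.058×10⁶ ft·lbf

78.66 kN × 1000 → 78660 N
717.9 in × 0.0254 → 18.2347 m
W = F × d = 78660 N × 18.2347 m = 1.43434×10⁶ J
1.43434×10⁶ J ÷ (1.35582 J/ft·lbf) = 1.05791×10⁶ ft·lbf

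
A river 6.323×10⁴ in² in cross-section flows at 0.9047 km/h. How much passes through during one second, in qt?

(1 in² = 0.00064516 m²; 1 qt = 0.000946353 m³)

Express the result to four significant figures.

1.083×10⁴ qt

0.9047 km/h × (1/3.6) → 0.251306 m/s
6.323×10⁴ in² × 0.00064516 → 40.7935 m²
V = v × A × t = 0.251306 m/s × 40.7935 m² × 1 s = 10.2517 m³
10.2517 m³ ÷ (0.000946353 m³/qt) = 10832.8 qt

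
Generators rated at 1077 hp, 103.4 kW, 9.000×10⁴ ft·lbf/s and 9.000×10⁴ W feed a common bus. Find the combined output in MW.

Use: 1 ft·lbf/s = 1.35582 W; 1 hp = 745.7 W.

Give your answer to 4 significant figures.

1077 hp × 745.7 = 803119 W
103.4 kW × 1000 = 103400 W
9.000×10⁴ ft·lbf/s × 1.35582 = 122024 W
9.000×10⁴ W (already W)
Combined: 803119 + 103400 + 122024 + 90000 = 1.11854×10⁶ W
In MW: 1.11854×10⁶ / 1000000 = 1.11854 MW

1.119 MW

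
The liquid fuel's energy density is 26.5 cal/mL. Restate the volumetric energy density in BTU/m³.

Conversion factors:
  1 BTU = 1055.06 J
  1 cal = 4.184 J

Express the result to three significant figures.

26.5 cal/mL × 4.184 J/cal ÷ 10⁻⁶ m³/mL = 1.10876×10⁸ J/m³
1.10876×10⁸ J/m³ ÷ 1055.06 J/BTU = 105090 BTU/m³

1.05×10⁵ BTU/m³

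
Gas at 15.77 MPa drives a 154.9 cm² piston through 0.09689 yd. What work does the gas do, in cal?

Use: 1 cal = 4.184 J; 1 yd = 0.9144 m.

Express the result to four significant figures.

15.77 MPa → 1.577×10⁷ Pa
154.9 cm² → 0.01549 m²
F = P × A = 1.577×10⁷ × 0.01549 = 244277 N
0.09689 yd → 0.0885962 m
W = F × d = 244277 × 0.0885962 = 21642 J
In cal: 21642 / 4.184 = 5172.56 cal

5173 cal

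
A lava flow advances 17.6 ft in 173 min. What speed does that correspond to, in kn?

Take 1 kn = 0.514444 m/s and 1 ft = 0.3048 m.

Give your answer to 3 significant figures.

0.00100 kn

17.6 ft × 0.3048 → 5.36448 m
173 min × 60 → 10380 s
v = d / t = 5.36448 m / 10380 s = 5.16809×10⁻⁴ m/s
5.16809×10⁻⁴ m/s ÷ (0.514444 m/s/kn) = 0.0010046 kn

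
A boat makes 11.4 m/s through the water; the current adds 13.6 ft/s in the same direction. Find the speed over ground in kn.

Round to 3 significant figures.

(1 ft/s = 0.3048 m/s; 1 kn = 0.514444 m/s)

11.4 m/s (already m/s)
13.6 ft/s × 0.3048 = 4.14528 m/s
Combined: 11.4 + 4.14528 = 15.5453 m/s
In kn: 15.5453 / 0.514444 = 30.2177 kn

30.2 kn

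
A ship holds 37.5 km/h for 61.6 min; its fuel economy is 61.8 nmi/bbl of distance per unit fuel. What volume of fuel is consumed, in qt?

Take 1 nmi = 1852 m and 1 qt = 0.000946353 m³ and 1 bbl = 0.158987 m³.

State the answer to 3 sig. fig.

56.5 qt

37.5 km/h → 10.4167 m/s
61.6 min → 3696 s
d = v × t = 10.4167 × 3696 = 38500.1 m
61.8 nmi/bbl → 719893 m/m³
V = d / (distance per unit fuel) = 38500.1 / 719893 = 0.0534803 m³
In qt: 0.0534803 / 0.000946353 = 56.512 qt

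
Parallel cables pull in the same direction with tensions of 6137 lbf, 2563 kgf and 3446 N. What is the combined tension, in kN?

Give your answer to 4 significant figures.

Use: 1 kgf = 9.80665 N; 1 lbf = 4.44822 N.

6137 lbf × 4.44822 = 27298.7 N
2563 kgf × 9.80665 = 25134.4 N
3446 N (already N)
Combined: 27298.7 + 25134.4 + 3446 = 55879.1 N
In kN: 55879.1 / 1000 = 55.8791 kN

55.88 kN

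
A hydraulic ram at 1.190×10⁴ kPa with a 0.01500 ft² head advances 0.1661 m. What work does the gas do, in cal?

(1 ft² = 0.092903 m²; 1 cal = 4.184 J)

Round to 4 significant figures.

1.190×10⁴ kPa → 1.19×10⁷ Pa
0.01500 ft² → 0.00139354 m²
F = P × A = 1.19×10⁷ × 0.00139354 = 16583.1 N
W = F × d = 16583.1 × 0.1661 = 2754.45 J
In cal: 2754.45 / 4.184 = 658.329 cal

658.3 cal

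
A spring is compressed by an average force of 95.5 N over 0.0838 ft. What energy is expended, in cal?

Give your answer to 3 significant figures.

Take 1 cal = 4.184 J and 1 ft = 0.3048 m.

0.0838 ft × 0.3048 → 0.0255422 m
W = F × d = 95.5 N × 0.0255422 m = 2.43928 J
2.43928 J ÷ (4.184 J/cal) = 0.583002 cal

0.583 cal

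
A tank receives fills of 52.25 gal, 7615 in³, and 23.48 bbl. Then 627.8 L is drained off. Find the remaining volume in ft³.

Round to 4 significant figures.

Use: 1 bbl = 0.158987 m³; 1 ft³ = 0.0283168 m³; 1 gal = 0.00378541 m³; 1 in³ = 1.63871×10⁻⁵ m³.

52.25 gal × 0.00378541 → 0.197788 m³
7615 in³ × 1.63871×10⁻⁵ → 0.124788 m³
23.48 bbl × 0.158987 → 3.73301 m³
627.8 L × 0.001 → 0.6278 m³
Net: 0.197788 + 0.124788 + 3.73301 − 0.6278 = 3.42779 m³
In ft³: 3.42779 / 0.0283168 = 121.051 ft³

121.1 ft³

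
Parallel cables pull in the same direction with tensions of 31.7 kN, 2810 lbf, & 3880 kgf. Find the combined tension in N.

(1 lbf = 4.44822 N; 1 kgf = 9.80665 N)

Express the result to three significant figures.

31.7 kN × 1000 → 31700 N
2810 lbf × 4.44822 → 12499.5 N
3880 kgf × 9.80665 → 38049.8 N
Combined: 31700 + 12499.5 + 38049.8 = 82249.3 N

8.22×10⁴ N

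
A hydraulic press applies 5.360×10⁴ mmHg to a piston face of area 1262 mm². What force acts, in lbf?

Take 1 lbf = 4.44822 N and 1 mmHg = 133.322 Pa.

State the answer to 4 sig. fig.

5.360×10⁴ mmHg × 133.322 = 7.14606×10⁶ Pa
1262 mm² × 10⁻⁶ = 0.001262 m²
F = P × A = 7.14606×10⁶ Pa × 0.001262 m² = 9018.33 N
9018.33 N ÷ (4.44822 N/lbf) = 2027.4 lbf

2027 lbf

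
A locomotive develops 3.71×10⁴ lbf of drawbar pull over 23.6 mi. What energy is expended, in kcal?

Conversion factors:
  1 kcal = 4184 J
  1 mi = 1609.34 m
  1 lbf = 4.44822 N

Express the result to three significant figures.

3.71×10⁴ lbf × 4.44822 = 165029 N
23.6 mi × 1609.34 = 37980.4 m
W = F × d = 165029 N × 37980.4 m = 6.26787×10⁹ J
6.26787×10⁹ J ÷ (4184 J/kcal) = 1.49806×10⁶ kcal

1.50×10⁶ kcal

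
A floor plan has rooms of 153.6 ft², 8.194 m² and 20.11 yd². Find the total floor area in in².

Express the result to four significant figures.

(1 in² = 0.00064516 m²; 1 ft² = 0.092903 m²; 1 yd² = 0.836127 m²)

6.088×10⁴ in²

153.6 ft² × 0.092903 = 14.2699 m²
8.194 m² (already m²)
20.11 yd² × 0.836127 = 16.8145 m²
Total: 14.2699 + 8.194 + 16.8145 = 39.2784 m²
In in²: 39.2784 / 0.00064516 = 60881.6 in²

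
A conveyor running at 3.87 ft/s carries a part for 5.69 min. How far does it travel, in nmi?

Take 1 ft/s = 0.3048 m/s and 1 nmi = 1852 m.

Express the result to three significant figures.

3.87 ft/s × 0.3048 → 1.17958 m/s
5.69 min × 60 → 341.4 s
d = v × t = 1.17958 m/s × 341.4 s = 402.709 m
402.709 m ÷ (1852 m/nmi) = 0.217445 nmi

0.217 nmi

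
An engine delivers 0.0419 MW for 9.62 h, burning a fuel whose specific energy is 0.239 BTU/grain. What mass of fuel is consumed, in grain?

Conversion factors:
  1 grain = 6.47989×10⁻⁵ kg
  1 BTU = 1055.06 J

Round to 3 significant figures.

0.0419 MW → 41900 W
9.62 h → 34632 s
E = P × t = 41900 × 34632 = 1.45108×10⁹ J
0.239 BTU/grain → 3.89141×10⁶ J/kg
m = E / e_s = 1.45108×10⁹ / 3.89141×10⁶ = 372.893 kg
In grain: 372.893 / 6.47989×10⁻⁵ = 5.75462×10⁶ grain

5.75×10⁶ grain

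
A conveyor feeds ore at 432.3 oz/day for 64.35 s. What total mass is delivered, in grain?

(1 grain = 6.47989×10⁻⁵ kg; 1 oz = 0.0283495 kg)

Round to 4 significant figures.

432.3 oz/day → 1.41846×10⁻⁴ kg/s
m = ṁ × t = 1.41846×10⁻⁴ × 64.35 = 0.00912779 kg
In grain: 0.00912779 / 6.47989×10⁻⁵ = 140.863 grain

140.9 grain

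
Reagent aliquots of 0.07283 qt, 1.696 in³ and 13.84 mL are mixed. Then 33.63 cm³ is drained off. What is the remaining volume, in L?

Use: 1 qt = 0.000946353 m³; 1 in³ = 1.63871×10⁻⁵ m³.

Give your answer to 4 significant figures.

0.07283 qt × 0.000946353 = 6.89229×10⁻⁵ m³
1.696 in³ × 1.63871×10⁻⁵ = 2.77925×10⁻⁵ m³
13.84 mL × 10⁻⁶ = 1.384×10⁻⁵ m³
33.63 cm³ × 10⁻⁶ = 3.363×10⁻⁵ m³
Sum: 6.89229×10⁻⁵ + 2.77925×10⁻⁵ + 1.384×10⁻⁵ − 3.363×10⁻⁵ = 7.69254×10⁻⁵ m³
In L: 7.69254×10⁻⁵ / 0.001 = 0.0769254 L

0.07693 L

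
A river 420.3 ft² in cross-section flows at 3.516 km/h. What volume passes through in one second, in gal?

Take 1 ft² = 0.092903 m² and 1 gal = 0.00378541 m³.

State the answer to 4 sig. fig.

3.516 km/h × (1/3.6) = 0.976667 m/s
420.3 ft² × 0.092903 = 39.0471 m²
V = v × A × t = 0.976667 m/s × 39.0471 m² × 1 s = 38.136 m³
38.136 m³ ÷ (0.00378541 m³/gal) = 10074.5 gal

1.007×10⁴ gal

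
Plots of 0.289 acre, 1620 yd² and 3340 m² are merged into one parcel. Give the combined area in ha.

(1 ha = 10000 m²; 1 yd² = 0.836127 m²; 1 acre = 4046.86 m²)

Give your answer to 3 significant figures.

0.289 acre × 4046.86 = 1169.54 m²
1620 yd² × 0.836127 = 1354.53 m²
3340 m² (already m²)
Sum: 1169.54 + 1354.53 + 3340 = 5864.07 m²
In ha: 5864.07 / 10000 = 0.586407 ha

0.586 ha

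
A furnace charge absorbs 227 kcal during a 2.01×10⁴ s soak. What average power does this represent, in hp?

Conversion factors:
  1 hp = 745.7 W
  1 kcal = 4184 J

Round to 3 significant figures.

227 kcal × 4184 = 949768 J
P = E / t = 949768 J / 20100 s = 47.2521 W
47.2521 W ÷ (745.7 W/hp) = 0.0633661 hp

0.0634 hp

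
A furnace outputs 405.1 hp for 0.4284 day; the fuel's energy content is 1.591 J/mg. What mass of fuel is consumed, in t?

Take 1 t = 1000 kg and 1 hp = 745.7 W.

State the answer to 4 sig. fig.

405.1 hp → 302083 W
0.4284 day → 37013.8 s
E = P × t = 302083 × 37013.8 = 1.11812×10¹⁰ J
1.591 J/mg → 1.591×10⁶ J/kg
m = E / e_s = 1.11812×10¹⁰ / 1.591×10⁶ = 7027.78 kg
In t: 7027.78 / 1000 = 7.02778 t

7.028 t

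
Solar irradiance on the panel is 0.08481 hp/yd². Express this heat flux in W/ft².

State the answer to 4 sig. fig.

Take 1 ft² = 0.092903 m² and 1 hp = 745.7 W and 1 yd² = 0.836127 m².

0.08481 hp/yd² × 745.7 W/hp ÷ 0.836127 m²/yd² = 75.6378 W/m²
75.6378 W/m² × 0.092903 m²/ft² = 7.02698 W/ft²

7.027 W/ft²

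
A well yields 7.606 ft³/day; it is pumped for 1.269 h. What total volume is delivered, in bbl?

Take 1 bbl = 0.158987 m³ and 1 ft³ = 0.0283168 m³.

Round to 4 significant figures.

0.07163 bbl

7.606 ft³/day → 2.4928×10⁻⁶ m³/s
1.269 h → 4568.4 s
V = Q × t = 2.4928×10⁻⁶ × 4568.4 = 0.0113881 m³
In bbl: 0.0113881 / 0.158987 = 0.0716291 bbl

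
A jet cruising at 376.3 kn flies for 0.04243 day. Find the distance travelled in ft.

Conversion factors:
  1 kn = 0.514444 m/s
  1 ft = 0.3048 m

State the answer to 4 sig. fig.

2.328×10⁶ ft

376.3 kn × 0.514444 → 193.585 m/s
0.04243 day × 86400 → 3665.95 s
d = v × t = 193.585 m/s × 3665.95 s = 709673 m
709673 m ÷ (0.3048 m/ft) = 2.32832×10⁶ ft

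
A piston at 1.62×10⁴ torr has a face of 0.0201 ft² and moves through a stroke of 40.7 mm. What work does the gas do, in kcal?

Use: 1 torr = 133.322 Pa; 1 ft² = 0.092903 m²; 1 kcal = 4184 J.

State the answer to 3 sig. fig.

0.0392 kcal

1.62×10⁴ torr → 2.15982×10⁶ Pa
0.0201 ft² → 0.00186735 m²
F = P × A = 2.15982×10⁶ × 0.00186735 = 4033.14 N
40.7 mm → 0.0407 m
W = F × d = 4033.14 × 0.0407 = 164.149 J
In kcal: 164.149 / 4184 = 0.0392326 kcal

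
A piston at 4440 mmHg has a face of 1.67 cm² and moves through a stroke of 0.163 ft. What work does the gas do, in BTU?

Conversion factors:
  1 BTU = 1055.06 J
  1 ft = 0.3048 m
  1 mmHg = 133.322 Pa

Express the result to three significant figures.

4440 mmHg → 591950 Pa
1.67 cm² → 1.67×10⁻⁴ m²
F = P × A = 591950 × 1.67×10⁻⁴ = 98.8556 N
0.163 ft → 0.0496824 m
W = F × d = 98.8556 × 0.0496824 = 4.91138 J
In BTU: 4.91138 / 1055.06 = 0.00465507 BTU

0.00466 BTU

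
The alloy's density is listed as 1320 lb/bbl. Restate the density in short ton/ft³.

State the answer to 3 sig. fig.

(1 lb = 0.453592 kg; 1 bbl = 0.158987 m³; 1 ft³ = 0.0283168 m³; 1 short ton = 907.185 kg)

1320 lb/bbl × 0.453592 kg/lb ÷ 0.158987 m³/bbl = 3765.98 kg/m³
3765.98 kg/m³ ÷ 907.185 kg/short ton × 0.0283168 m³/ft³ = 0.117551 short ton/ft³

0.118 short ton/ft³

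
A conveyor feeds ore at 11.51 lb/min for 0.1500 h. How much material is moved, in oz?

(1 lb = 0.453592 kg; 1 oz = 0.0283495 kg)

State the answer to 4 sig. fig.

11.51 lb/min → 0.0870141 kg/s
0.1500 h → 540 s
m = ṁ × t = 0.0870141 × 540 = 46.9876 kg
In oz: 46.9876 / 0.0283495 = 1657.44 oz

1657 oz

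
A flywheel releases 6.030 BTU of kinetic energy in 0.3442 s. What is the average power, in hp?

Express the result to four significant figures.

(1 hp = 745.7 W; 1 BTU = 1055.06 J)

6.030 BTU × 1055.06 → 6362.01 J
P = E / t = 6362.01 J / 0.3442 s = 18483.5 W
18483.5 W ÷ (745.7 W/hp) = 24.7868 hp

24.79 hp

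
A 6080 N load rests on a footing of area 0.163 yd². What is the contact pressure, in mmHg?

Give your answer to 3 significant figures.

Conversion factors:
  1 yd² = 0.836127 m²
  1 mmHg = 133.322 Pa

335 mmHg

0.163 yd² × 0.836127 = 0.136289 m²
P = F / A = 6080 N / 0.136289 m² = 44611.1 Pa
44611.1 Pa ÷ (133.322 Pa/mmHg) = 334.612 mmHg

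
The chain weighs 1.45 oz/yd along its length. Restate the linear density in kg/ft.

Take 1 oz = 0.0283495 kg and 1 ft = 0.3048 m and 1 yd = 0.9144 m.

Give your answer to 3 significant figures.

0.0137 kg/ft

1.45 oz/yd × 0.0283495 kg/oz ÷ 0.9144 m/yd = 0.0449549 kg/m
0.0449549 kg/m × 0.3048 m/ft = 0.0137023 kg/ft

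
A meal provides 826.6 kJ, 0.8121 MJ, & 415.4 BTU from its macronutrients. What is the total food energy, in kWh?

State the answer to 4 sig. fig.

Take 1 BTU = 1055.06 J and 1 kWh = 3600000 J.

0.5769 kWh

826.6 kJ × 1000 = 826600 J
0.8121 MJ × 1000000 = 812100 J
415.4 BTU × 1055.06 = 438272 J
Total: 826600 + 812100 + 438272 = 2.07697×10⁶ J
In kWh: 2.07697×10⁶ / 3600000 = 0.576936 kWh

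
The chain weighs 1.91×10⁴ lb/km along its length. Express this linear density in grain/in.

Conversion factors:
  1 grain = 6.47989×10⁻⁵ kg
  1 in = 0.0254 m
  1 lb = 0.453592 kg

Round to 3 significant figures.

1.91×10⁴ lb/km × 0.453592 kg/lb ÷ 1000 m/km = 8.66361 kg/m
8.66361 kg/m ÷ 6.47989×10⁻⁵ kg/grain × 0.0254 m/in = 3395.98 grain/in

3400 grain/in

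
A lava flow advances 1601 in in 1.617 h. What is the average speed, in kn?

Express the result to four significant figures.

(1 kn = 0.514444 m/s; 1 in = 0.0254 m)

1601 in × 0.0254 = 40.6654 m
1.617 h × 3600 = 5821.2 s
v = d / t = 40.6654 m / 5821.2 s = 0.00698574 m/s
0.00698574 m/s ÷ (0.514444 m/s/kn) = 0.0135792 kn

0.01358 kn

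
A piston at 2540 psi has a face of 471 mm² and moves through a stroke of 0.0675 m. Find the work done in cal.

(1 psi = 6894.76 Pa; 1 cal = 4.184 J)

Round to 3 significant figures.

133 cal

2540 psi → 1.75127×10⁷ Pa
471 mm² → 4.71×10⁻⁴ m²
F = P × A = 1.75127×10⁷ × 4.71×10⁻⁴ = 8248.48 N
W = F × d = 8248.48 × 0.0675 = 556.772 J
In cal: 556.772 / 4.184 = 133.072 cal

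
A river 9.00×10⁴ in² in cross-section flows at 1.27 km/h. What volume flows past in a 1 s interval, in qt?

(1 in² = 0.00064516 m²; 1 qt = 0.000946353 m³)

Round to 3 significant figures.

2.16×10⁴ qt

1.27 km/h × (1/3.6) = 0.352778 m/s
9.00×10⁴ in² × 0.00064516 = 58.0644 m²
V = v × A × t = 0.352778 m/s × 58.0644 m² × 1 s = 20.4838 m³
20.4838 m³ ÷ (0.000946353 m³/qt) = 21645 qt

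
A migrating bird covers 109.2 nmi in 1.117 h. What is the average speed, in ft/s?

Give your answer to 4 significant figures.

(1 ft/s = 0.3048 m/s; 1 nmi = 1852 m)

165.0 ft/s

109.2 nmi × 1852 = 202238 m
1.117 h × 3600 = 4021.2 s
v = d / t = 202238 m / 4021.2 s = 50.2929 m/s
50.2929 m/s ÷ (0.3048 m/s/ft/s) = 165.003 ft/s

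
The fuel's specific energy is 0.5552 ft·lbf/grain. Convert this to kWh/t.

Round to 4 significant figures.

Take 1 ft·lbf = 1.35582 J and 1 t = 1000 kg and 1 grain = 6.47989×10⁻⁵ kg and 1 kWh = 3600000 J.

0.5552 ft·lbf/grain × 1.35582 J/ft·lbf ÷ 6.47989×10⁻⁵ kg/grain = 11616.7 J/kg
11616.7 J/kg ÷ 3600000 J/kWh × 1000 kg/t = 3.22686 kWh/t

3.227 kWh/t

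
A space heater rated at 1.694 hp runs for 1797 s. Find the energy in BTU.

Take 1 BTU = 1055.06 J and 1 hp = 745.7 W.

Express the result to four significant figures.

2152 BTU

1.694 hp × 745.7 → 1263.22 W
E = P × t = 1263.22 W × 1797 s = 2.27001×10⁶ J
2.27001×10⁶ J ÷ (1055.06 J/BTU) = 2151.55 BTU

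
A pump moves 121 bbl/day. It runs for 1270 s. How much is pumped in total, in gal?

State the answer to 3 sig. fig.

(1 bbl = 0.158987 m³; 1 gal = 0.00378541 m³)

121 bbl/day → 2.22655×10⁻⁴ m³/s
V = Q × t = 2.22655×10⁻⁴ × 1270 = 0.282772 m³
In gal: 0.282772 / 0.00378541 = 74.7005 gal

74.7 gal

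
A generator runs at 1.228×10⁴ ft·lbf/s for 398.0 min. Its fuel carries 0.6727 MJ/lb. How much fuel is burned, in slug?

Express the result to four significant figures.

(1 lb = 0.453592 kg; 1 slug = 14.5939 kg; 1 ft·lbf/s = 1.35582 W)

1.228×10⁴ ft·lbf/s → 16649.5 W
398.0 min → 23880 s
E = P × t = 16649.5 × 23880 = 3.9759×10⁸ J
0.6727 MJ/lb → 1.48305×10⁶ J/kg
m = E / e_s = 3.9759×10⁸ / 1.48305×10⁶ = 268.089 kg
In slug: 268.089 / 14.5939 = 18.3699 slug

18.37 slug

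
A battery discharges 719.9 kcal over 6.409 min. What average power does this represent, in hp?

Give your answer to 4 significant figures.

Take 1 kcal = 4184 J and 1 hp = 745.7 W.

719.9 kcal × 4184 = 3.01206×10⁶ J
6.409 min × 60 = 384.54 s
P = E / t = 3.01206×10⁶ J / 384.54 s = 7832.89 W
7832.89 W ÷ (745.7 W/hp) = 10.5041 hp

10.50 hp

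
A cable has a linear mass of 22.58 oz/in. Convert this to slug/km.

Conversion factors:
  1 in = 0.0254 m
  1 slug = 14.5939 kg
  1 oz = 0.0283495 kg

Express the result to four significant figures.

1727 slug/km

22.58 oz/in × 0.0283495 kg/oz ÷ 0.0254 m/in = 25.202 kg/m
25.202 kg/m ÷ 14.5939 kg/slug × 1000 m/km = 1726.89 slug/km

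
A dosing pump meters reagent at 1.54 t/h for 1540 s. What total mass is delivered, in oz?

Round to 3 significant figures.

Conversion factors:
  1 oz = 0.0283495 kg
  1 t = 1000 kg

2.32×10⁴ oz

1.54 t/h → 0.427778 kg/s
m = ṁ × t = 0.427778 × 1540 = 658.778 kg
In oz: 658.778 / 0.0283495 = 23237.7 oz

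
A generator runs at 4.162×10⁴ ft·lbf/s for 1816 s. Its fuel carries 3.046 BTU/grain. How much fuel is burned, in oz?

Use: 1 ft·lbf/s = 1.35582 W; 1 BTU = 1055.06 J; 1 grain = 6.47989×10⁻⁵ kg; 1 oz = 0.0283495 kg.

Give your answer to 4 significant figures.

72.88 oz

4.162×10⁴ ft·lbf/s → 56429.2 W
E = P × t = 56429.2 × 1816 = 1.02475×10⁸ J
3.046 BTU/grain → 4.95952×10⁷ J/kg
m = E / e_s = 1.02475×10⁸ / 4.95952×10⁷ = 2.06623 kg
In oz: 2.06623 / 0.0283495 = 72.8842 oz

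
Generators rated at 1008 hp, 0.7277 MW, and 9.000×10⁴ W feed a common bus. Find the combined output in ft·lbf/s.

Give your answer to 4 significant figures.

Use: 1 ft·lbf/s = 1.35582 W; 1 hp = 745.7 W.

1008 hp × 745.7 = 751666 W
0.7277 MW × 1000000 = 727700 W
9.000×10⁴ W (already W)
Sum: 751666 + 727700 + 90000 = 1.56937×10⁶ W
In ft·lbf/s: 1.56937×10⁶ / 1.35582 = 1.15751×10⁶ ft·lbf/s

1.158×10⁶ ft·lbf/s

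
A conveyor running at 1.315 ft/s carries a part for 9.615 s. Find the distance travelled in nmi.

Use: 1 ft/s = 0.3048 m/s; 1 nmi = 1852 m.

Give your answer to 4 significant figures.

0.002081 nmi

1.315 ft/s × 0.3048 → 0.400812 m/s
d = v × t = 0.400812 m/s × 9.615 s = 3.85381 m
3.85381 m ÷ (1852 m/nmi) = 0.00208089 nmi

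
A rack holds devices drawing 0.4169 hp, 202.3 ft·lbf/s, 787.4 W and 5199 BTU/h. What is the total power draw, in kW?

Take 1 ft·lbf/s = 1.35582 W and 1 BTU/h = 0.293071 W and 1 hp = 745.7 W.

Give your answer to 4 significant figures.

0.4169 hp × 745.7 = 310.882 W
202.3 ft·lbf/s × 1.35582 = 274.282 W
787.4 W (already W)
5199 BTU/h × 0.293071 = 1523.68 W
Combined: 310.882 + 274.282 + 787.4 + 1523.68 = 2896.24 W
In kW: 2896.24 / 1000 = 2.89624 kW

2.896 kW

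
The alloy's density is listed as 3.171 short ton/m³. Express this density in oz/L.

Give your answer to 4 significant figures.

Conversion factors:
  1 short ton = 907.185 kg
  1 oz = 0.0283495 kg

101.5 oz/L

3.171 short ton/m³ × 907.185 kg/short ton = 2876.68 kg/m³
2876.68 kg/m³ ÷ 0.0283495 kg/oz × 0.001 m³/L = 101.472 oz/L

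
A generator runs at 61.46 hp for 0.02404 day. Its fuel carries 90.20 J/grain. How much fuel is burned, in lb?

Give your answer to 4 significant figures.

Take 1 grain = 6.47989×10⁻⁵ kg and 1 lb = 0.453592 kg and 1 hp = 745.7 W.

61.46 hp → 45830.7 W
0.02404 day → 2077.06 s
E = P × t = 45830.7 × 2077.06 = 9.51931×10⁷ J
90.20 J/grain → 1.392×10⁶ J/kg
m = E / e_s = 9.51931×10⁷ / 1.392×10⁶ = 68.3858 kg
In lb: 68.3858 / 0.453592 = 150.765 lb

150.8 lb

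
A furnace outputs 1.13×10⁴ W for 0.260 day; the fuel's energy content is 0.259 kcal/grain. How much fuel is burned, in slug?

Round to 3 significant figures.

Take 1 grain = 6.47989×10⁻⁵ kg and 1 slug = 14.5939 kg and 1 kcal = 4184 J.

1.04 slug

0.260 day → 22464 s
E = P × t = 11300 × 22464 = 2.53843×10⁸ J
0.259 kcal/grain → 1.67234×10⁷ J/kg
m = E / e_s = 2.53843×10⁸ / 1.67234×10⁷ = 15.1789 kg
In slug: 15.1789 / 14.5939 = 1.04009 slug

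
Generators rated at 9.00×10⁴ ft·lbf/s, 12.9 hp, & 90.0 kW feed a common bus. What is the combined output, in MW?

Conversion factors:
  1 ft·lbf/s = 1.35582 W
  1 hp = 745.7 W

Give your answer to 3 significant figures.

0.222 MW

9.00×10⁴ ft·lbf/s × 1.35582 = 122024 W
12.9 hp × 745.7 = 9619.53 W
90.0 kW × 1000 = 90000 W
Combined: 122024 + 9619.53 + 90000 = 221644 W
In MW: 221644 / 1000000 = 0.221644 MW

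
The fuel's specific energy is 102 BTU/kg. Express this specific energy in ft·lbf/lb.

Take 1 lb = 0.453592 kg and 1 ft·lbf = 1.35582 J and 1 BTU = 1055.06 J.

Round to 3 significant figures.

102 BTU/kg × 1055.06 J/BTU = 107616 J/kg
107616 J/kg ÷ 1.35582 J/ft·lbf × 0.453592 kg/lb = 36003.1 ft·lbf/lb

3.60×10⁴ ft·lbf/lb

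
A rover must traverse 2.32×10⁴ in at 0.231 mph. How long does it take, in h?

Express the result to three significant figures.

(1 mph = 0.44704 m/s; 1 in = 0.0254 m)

2.32×10⁴ in × 0.0254 = 589.28 m
0.231 mph × 0.44704 = 0.103266 m/s
t = d / v = 589.28 m / 0.103266 m/s = 5706.43 s
5706.43 s ÷ (3600 s/h) = 1.58512 h

1.59 h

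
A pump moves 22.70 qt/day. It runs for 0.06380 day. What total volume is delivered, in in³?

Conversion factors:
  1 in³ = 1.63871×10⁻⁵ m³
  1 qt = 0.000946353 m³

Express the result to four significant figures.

83.64 in³

22.70 qt/day → 2.48637×10⁻⁷ m³/s
0.06380 day → 5512.32 s
V = Q × t = 2.48637×10⁻⁷ × 5512.32 = 0.00137057 m³
In in³: 0.00137057 / 1.63871×10⁻⁵ = 83.6371 in³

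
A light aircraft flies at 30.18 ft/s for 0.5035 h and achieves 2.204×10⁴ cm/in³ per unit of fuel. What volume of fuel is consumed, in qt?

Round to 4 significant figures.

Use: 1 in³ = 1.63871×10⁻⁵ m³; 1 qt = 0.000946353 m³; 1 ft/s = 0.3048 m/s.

1.310 qt

30.18 ft/s → 9.19886 m/s
0.5035 h → 1812.6 s
d = v × t = 9.19886 × 1812.6 = 16673.9 m
2.204×10⁴ cm/in³ → 1.34496×10⁷ m/m³
V = d / (distance per unit fuel) = 16673.9 / 1.34496×10⁷ = 0.00123973 m³
In qt: 0.00123973 / 0.000946353 = 1.31001 qt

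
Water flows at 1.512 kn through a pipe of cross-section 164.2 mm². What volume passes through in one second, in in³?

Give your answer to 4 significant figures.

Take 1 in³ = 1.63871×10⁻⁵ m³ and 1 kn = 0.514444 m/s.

7.794 in³

1.512 kn × 0.514444 → 0.777839 m/s
164.2 mm² × 10⁻⁶ → 1.642×10⁻⁴ m²
V = v × A × t = 0.777839 m/s × 1.642×10⁻⁴ m² × 1 s = 1.27721×10⁻⁴ m³
1.27721×10⁻⁴ m³ ÷ (1.63871×10⁻⁵ m³/in³) = 7.794 in³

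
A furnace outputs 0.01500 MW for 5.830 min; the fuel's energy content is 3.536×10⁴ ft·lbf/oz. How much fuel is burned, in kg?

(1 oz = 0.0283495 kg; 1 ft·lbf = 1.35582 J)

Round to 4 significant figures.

0.01500 MW → 15000 W
5.830 min → 349.8 s
E = P × t = 15000 × 349.8 = 5.247×10⁶ J
3.536×10⁴ ft·lbf/oz → 1.6911×10⁶ J/kg
m = E / e_s = 5.247×10⁶ / 1.6911×10⁶ = 3.10271 kg

3.103 kg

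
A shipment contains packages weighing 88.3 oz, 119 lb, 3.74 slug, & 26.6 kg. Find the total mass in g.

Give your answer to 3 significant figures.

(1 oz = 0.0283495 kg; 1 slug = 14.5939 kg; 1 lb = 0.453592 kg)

1.38×10⁵ g

88.3 oz × 0.0283495 = 2.50326 kg
119 lb × 0.453592 = 53.9774 kg
3.74 slug × 14.5939 = 54.5812 kg
26.6 kg (already kg)
Combined: 2.50326 + 53.9774 + 54.5812 + 26.6 = 137.662 kg
In g: 137.662 / 0.001 = 137662 g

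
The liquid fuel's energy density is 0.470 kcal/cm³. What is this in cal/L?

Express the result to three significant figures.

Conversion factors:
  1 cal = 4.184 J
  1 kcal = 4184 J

0.470 kcal/cm³ × 4184 J/kcal ÷ 10⁻⁶ m³/cm³ = 1.96648×10⁹ J/m³
1.96648×10⁹ J/m³ ÷ 4.184 J/cal × 0.001 m³/L = 470000 cal/L

4.70×10⁵ cal/L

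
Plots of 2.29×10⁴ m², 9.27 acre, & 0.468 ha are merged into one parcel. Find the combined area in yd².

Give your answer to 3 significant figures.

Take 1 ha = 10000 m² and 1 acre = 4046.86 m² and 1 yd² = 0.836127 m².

2.29×10⁴ m² (already m²)
9.27 acre × 4046.86 = 37514.4 m²
0.468 ha × 10000 = 4680 m²
Combined: 22900 + 37514.4 + 4680 = 65094.4 m²
In yd²: 65094.4 / 0.836127 = 77852.3 yd²

7.79×10⁴ yd²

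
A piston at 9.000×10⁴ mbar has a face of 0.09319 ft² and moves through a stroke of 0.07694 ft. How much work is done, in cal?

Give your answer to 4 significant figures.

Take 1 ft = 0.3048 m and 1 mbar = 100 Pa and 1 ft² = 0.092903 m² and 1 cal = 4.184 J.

9.000×10⁴ mbar → 9×10⁶ Pa
0.09319 ft² → 0.00865763 m²
F = P × A = 9×10⁶ × 0.00865763 = 77918.7 N
0.07694 ft → 0.0234513 m
W = F × d = 77918.7 × 0.0234513 = 1827.29 J
In cal: 1827.29 / 4.184 = 436.733 cal

436.7 cal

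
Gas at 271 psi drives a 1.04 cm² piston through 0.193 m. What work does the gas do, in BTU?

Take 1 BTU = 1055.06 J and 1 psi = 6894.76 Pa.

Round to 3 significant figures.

0.0355 BTU

271 psi → 1.86848×10⁶ Pa
1.04 cm² → 1.04×10⁻⁴ m²
F = P × A = 1.86848×10⁶ × 1.04×10⁻⁴ = 194.322 N
W = F × d = 194.322 × 0.193 = 37.5041 J
In BTU: 37.5041 / 1055.06 = 0.0355469 BTU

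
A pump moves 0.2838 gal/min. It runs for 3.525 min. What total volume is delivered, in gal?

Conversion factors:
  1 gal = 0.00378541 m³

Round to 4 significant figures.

0.2838 gal/min → 1.7905×10⁻⁵ m³/s
3.525 min → 211.5 s
V = Q × t = 1.7905×10⁻⁵ × 211.5 = 0.00378691 m³
In gal: 0.00378691 / 0.00378541 = 1.0004 gal

1.000 gal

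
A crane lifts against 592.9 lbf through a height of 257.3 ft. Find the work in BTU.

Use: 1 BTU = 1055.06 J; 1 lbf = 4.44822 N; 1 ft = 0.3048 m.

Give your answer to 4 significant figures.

196.0 BTU

592.9 lbf × 4.44822 → 2637.35 N
257.3 ft × 0.3048 → 78.425 m
W = F × d = 2637.35 N × 78.425 m = 206834 J
206834 J ÷ (1055.06 J/BTU) = 196.04 BTU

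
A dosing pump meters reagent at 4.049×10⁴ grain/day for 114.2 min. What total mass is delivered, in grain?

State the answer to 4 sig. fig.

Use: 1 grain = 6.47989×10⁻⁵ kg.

4.049×10⁴ grain/day → 3.0367×10⁻⁵ kg/s
114.2 min → 6852 s
m = ṁ × t = 3.0367×10⁻⁵ × 6852 = 0.208075 kg
In grain: 0.208075 / 6.47989×10⁻⁵ = 3211.09 grain

3211 grain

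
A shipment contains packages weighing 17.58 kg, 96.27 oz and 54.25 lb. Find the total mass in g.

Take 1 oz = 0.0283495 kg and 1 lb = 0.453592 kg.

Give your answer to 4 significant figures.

17.58 kg (already kg)
96.27 oz × 0.0283495 = 2.72921 kg
54.25 lb × 0.453592 = 24.6074 kg
Combined: 17.58 + 2.72921 + 24.6074 = 44.9166 kg
In g: 44.9166 / 0.001 = 44916.6 g

4.492×10⁴ g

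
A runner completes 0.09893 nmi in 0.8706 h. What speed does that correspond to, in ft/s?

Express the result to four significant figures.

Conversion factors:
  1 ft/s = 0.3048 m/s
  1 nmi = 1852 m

0.1918 ft/s

0.09893 nmi × 1852 → 183.218 m
0.8706 h × 3600 → 3134.16 s
v = d / t = 183.218 m / 3134.16 s = 0.0584584 m/s
0.0584584 m/s ÷ (0.3048 m/s/ft/s) = 0.191793 ft/s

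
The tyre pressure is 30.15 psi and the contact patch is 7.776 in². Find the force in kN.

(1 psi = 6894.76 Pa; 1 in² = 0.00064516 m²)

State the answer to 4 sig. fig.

1.043 kN

30.15 psi × 6894.76 = 207877 Pa
7.776 in² × 0.00064516 = 0.00501676 m²
F = P × A = 207877 Pa × 0.00501676 m² = 1042.87 N
1042.87 N ÷ (1000 N/kN) = 1.04287 kN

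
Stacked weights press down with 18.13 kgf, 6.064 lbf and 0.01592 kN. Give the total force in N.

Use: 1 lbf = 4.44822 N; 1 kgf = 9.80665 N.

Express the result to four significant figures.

220.7 N

18.13 kgf × 9.80665 = 177.795 N
6.064 lbf × 4.44822 = 26.974 N
0.01592 kN × 1000 = 15.92 N
Total: 177.795 + 26.974 + 15.92 = 220.689 N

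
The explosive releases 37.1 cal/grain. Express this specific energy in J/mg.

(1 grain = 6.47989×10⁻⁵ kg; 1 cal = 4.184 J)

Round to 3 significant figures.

2.40 J/mg

37.1 cal/grain × 4.184 J/cal ÷ 6.47989×10⁻⁵ kg/grain = 2.39551×10⁶ J/kg
2.39551×10⁶ J/kg × 10⁻⁶ kg/mg = 2.39551 J/mg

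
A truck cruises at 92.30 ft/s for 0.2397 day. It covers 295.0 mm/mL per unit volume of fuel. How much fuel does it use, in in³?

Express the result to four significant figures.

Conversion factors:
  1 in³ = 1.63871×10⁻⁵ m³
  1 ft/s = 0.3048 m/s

92.30 ft/s → 28.133 m/s
0.2397 day → 20710.1 s
d = v × t = 28.133 × 20710.1 = 582637 m
295.0 mm/mL → 295000 m/m³
V = d / (distance per unit fuel) = 582637 / 295000 = 1.97504 m³
In in³: 1.97504 / 1.63871×10⁻⁵ = 120524 in³

1.205×10⁵ in³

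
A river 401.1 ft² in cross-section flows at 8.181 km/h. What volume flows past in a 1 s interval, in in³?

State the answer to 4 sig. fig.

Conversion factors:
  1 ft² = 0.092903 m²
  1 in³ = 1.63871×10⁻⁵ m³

5.168×10⁶ in³

8.181 km/h × (1/3.6) = 2.2725 m/s
401.1 ft² × 0.092903 = 37.2634 m²
V = v × A × t = 2.2725 m/s × 37.2634 m² × 1 s = 84.6811 m³
84.6811 m³ ÷ (1.63871×10⁻⁵ m³/in³) = 5.16755×10⁶ in³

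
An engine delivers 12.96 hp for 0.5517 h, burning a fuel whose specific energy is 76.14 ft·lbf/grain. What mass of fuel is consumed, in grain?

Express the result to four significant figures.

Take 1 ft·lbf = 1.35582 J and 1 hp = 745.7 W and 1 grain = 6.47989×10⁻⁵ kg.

12.96 hp → 9664.27 W
0.5517 h → 1986.12 s
E = P × t = 9664.27 × 1986.12 = 1.91944×10⁷ J
76.14 ft·lbf/grain → 1.59312×10⁶ J/kg
m = E / e_s = 1.91944×10⁷ / 1.59312×10⁶ = 12.0483 kg
In grain: 12.0483 / 6.47989×10⁻⁵ = 185934 grain

1.859×10⁵ grain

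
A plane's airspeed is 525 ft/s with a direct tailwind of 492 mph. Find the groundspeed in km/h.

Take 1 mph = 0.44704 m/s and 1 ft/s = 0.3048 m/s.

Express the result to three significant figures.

1370 km/h

525 ft/s × 0.3048 = 160.02 m/s
492 mph × 0.44704 = 219.944 m/s
Total: 160.02 + 219.944 = 379.964 m/s
In km/h: 379.964 / (1/3.6) = 1367.87 km/h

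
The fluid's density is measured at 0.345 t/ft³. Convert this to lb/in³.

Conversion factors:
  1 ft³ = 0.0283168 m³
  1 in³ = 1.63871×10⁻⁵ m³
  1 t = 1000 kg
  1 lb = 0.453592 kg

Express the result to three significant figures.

0.440 lb/in³

0.345 t/ft³ × 1000 kg/t ÷ 0.0283168 m³/ft³ = 12183.6 kg/m³
12183.6 kg/m³ ÷ 0.453592 kg/lb × 1.63871×10⁻⁵ m³/in³ = 0.440162 lb/in³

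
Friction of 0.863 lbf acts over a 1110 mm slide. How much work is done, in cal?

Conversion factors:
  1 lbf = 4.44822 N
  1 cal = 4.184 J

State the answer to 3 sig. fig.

1.02 cal

0.863 lbf × 4.44822 → 3.83881 N
1110 mm × 0.001 → 1.11 m
W = F × d = 3.83881 N × 1.11 m = 4.26108 J
4.26108 J ÷ (4.184 J/cal) = 1.01842 cal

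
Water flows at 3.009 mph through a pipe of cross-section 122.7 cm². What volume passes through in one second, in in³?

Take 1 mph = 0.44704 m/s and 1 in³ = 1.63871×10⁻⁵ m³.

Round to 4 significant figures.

1007 in³

3.009 mph × 0.44704 = 1.34514 m/s
122.7 cm² × 0.0001 = 0.01227 m²
V = v × A × t = 1.34514 m/s × 0.01227 m² × 1 s = 0.0165049 m³
0.0165049 m³ ÷ (1.63871×10⁻⁵ m³/in³) = 1007.19 in³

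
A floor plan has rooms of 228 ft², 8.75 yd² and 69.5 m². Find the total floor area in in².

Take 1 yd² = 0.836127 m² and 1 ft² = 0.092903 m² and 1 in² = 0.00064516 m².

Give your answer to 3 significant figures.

228 ft² × 0.092903 → 21.1819 m²
8.75 yd² × 0.836127 → 7.31611 m²
69.5 m² (already m²)
Sum: 21.1819 + 7.31611 + 69.5 = 97.998 m²
In in²: 97.998 / 0.00064516 = 151897 in²

1.52×10⁵ in²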